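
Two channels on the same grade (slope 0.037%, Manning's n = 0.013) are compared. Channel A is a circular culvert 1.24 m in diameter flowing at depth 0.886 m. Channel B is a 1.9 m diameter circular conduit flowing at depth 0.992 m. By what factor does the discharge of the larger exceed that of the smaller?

Channel A: For a circular section of diameter D = 1.24 m at depth y = 0.886 m, the central angle is θ = 2 arccos(1 − 2y/D) = 4.028 rad. Then A = (D²/8)(θ − sin θ) = 0.9232 m² and P = Dθ/2 = 2.498 m. Hydraulic radius R = A/P = 0.9232/2.498 = 0.3696 m. Q_A = (1/0.013)·0.9232·0.3696^(2/3)·√0.00037 = 0.7036 m³/s.
Channel B: For a circular section of diameter D = 1.9 m at depth y = 0.992 m, the central angle is θ = 2 arccos(1 − 2y/D) = 3.23 rad. Then A = (D²/8)(θ − sin θ) = 1.497 m² and P = Dθ/2 = 3.069 m. Hydraulic radius R = A/P = 1.497/3.069 = 0.488 m. Q_B = (1/0.013)·1.497·0.488^(2/3)·√0.00037 = 1.373 m³/s.
The larger discharge is 1.373 m³/s and the smaller is 0.7036 m³/s; the ratio is 1.95.

1.95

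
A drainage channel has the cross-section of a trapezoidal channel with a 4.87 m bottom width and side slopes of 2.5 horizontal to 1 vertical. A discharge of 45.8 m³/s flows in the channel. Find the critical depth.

y_c = 1.58 m

At critical depth, Q² T / (g A³) = 1, i.e. A³/T = Q²/g = 45.8²/9.81 = 213.8.
Try y = 1.18 m: A³/T = 72.95 — low.
Try y = 1.58 m: A³/T = 211.9 — ≈ 213.8.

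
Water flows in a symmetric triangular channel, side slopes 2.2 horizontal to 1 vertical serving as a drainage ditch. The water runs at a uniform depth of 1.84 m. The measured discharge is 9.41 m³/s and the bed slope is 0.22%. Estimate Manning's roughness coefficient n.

For a triangular section with side slope z = 2.2: A = zy² = 2.2×1.84² = 7.448 m²; P = 2y√(1+z²) = 2×1.84×2.417 = 8.893 m.
Hydraulic radius R = A/P = 7.448/8.893 = 0.8375 m.
Rearranging Manning's equation: n = (1/Q) A R^(2/3) S^(1/2) = (1/9.41) × 7.448 × 0.8375^(2/3) × √0.0022 = 0.033.

n = 0.033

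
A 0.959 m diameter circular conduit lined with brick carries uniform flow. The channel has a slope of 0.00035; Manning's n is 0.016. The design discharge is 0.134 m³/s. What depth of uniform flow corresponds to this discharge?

y_n = 0.428 m

Manning's equation rearranged: A R^(2/3) = nQ / (1·√S) = 0.016 × 0.134 / (√0.00035) = 0.1146.
At y = 0.362 m: A R^(2/3) = 0.08443 — low.
At y = 0.485 m: A R^(2/3) = 0.1421 — high.
At y = 0.428 m: A R^(2/3) = 0.1144 — matches.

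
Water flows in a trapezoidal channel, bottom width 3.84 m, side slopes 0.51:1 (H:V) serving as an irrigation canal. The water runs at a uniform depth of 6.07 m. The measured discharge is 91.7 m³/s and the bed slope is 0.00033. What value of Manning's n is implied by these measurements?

n = 0.015

With bottom width b = 3.84 m and side slope z = 0.51: A = (b + zy)y = (3.84 + 0.51×6.07)×6.07 = 42.1 m²; P = b + 2y√(1+z²) = 3.84 + 2×6.07×1.123 = 17.47 m.
Hydraulic radius R = A/P = 42.1/17.47 = 2.41 m.
Rearranging Manning's equation: n = (1/Q) A R^(2/3) S^(1/2) = (1/91.7) × 42.1 × 2.41^(2/3) × √0.00033 = 0.015.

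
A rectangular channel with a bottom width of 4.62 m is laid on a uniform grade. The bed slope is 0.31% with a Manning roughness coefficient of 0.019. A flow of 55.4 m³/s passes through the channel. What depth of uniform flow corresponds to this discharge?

Manning's equation rearranged: A R^(2/3) = nQ / (1·√S) = 0.019 × 55.4 / (√0.0031) = 18.91.
Try y = 3.93 m: A R^(2/3) = 23.31 — too large.
Try y = 2.58 m: A R^(2/3) = 13.6 — too small.
Try y = 3.33 m: A R^(2/3) = 18.92 — close enough.

y_n = 3.33 m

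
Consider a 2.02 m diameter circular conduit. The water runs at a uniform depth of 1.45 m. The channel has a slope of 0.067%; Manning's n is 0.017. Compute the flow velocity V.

For a circular section of diameter D = 2.02 m at depth y = 1.45 m, the central angle is θ = 2 arccos(1 − 2y/D) = 4.043 rad. Then A = (D²/8)(θ − sin θ) = 2.462 m² and P = Dθ/2 = 4.084 m.
Hydraulic radius R = A/P = 2.462/4.084 = 0.603 m.
From Manning's equation, V = (1/n) R^(2/3) S^(1/2) = (1/0.017) × 0.603^(2/3) × 0.00067^(1/2) = 1.09 m/s.

V = 1.09 m/s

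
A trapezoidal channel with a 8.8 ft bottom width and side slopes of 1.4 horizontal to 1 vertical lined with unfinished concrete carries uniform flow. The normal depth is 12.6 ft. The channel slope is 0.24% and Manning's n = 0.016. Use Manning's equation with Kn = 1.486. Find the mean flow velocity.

With bottom width b = 8.8 ft and side slope z = 1.4: A = (b + zy)y = (8.8 + 1.4×12.6)×12.6 = 333.1 ft²; P = b + 2y√(1+z²) = 8.8 + 2×12.6×1.72 = 52.16 ft.
Hydraulic radius R = A/P = 333.1/52.16 = 6.387 ft.
From Manning's equation, V = (1.486/n) R^(2/3) S^(1/2) = (1.486/0.016) × 6.387^(2/3) × 0.0024^(1/2) = 15.7 ft/s.

V = 15.7 ft/s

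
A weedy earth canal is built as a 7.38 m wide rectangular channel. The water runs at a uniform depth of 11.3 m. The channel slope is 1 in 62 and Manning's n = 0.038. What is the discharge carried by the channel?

Q = 551 m³/s

Flow area A = b·y = 7.38 × 11.3 = 83.39 m². Wetted perimeter P = b + 2y = 7.38 + 2×11.3 = 29.98 m.
Hydraulic radius R = A/P = 83.39/29.98 = 2.782 m.
Manning's equation: Q = (1/n) A R^(2/3) S^(1/2) = (1/0.038) × 83.39 × 2.782^(2/3) × 0.01613^(1/2) = 551 m³/s.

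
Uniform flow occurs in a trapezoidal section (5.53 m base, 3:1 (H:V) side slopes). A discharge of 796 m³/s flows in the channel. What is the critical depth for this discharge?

y_c = 5.94 m

At critical depth, Q² T / (g A³) = 1, i.e. A³/T = Q²/g = 796²/9.81 = 64590.
At y = 6.46 m: A³/T = 94080 — too large.
At y = 4.99 m: A³/T = 30180 — too small.
At y = 5.94 m: A³/T = 64810 — close enough.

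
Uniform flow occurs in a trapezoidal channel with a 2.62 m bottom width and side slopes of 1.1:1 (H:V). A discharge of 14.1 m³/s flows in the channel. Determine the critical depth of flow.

y_c = 1.2 m

At critical depth, Q² T / (g A³) = 1, i.e. A³/T = Q²/g = 14.1²/9.81 = 20.27.
Trying y = 0.913 m: A³/T = 7.828 — short.
Trying y = 1.5 m: A³/T = 44.38 — over.
Trying y = 1.2 m: A³/T = 20.09 — close enough.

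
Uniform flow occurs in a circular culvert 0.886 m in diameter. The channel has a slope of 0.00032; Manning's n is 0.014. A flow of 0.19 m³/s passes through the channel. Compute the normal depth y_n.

y_n = 0.525 m

Manning's equation rearranged: A R^(2/3) = nQ / (1·√S) = 0.014 × 0.19 / (√0.00032) = 0.1487.
Try y = 0.427 m: A R^(2/3) = 0.106 — short.
Try y = 0.571 m: A R^(2/3) = 0.1686 — over.
Try y = 0.525 m: A R^(2/3) = 0.1488 — close enough.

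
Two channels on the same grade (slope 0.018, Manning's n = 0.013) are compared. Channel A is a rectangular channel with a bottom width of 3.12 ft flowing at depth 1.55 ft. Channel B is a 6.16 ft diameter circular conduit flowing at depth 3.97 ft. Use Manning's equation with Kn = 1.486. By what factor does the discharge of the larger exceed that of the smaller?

7.26

Channel A: Flow area A = b·y = 3.12 × 1.55 = 4.836 ft². Wetted perimeter P = b + 2y = 3.12 + 2×1.55 = 6.22 ft. Hydraulic radius R = A/P = 4.836/6.22 = 0.7775 ft. Q_A = (1.486/0.013)·4.836·0.7775^(2/3)·√0.018 = 62.71 ft³/s.
Channel B: For a circular section of diameter D = 6.16 ft at depth y = 3.97 ft, the central angle is θ = 2 arccos(1 − 2y/D) = 3.728 rad. Then A = (D²/8)(θ − sin θ) = 20.31 ft² and P = Dθ/2 = 11.48 ft. Hydraulic radius R = A/P = 20.31/11.48 = 1.769 ft. Q_B = (1.486/0.013)·20.31·1.769^(2/3)·√0.018 = 455.4 ft³/s.
The larger discharge is 455.4 ft³/s and the smaller is 62.71 ft³/s; the ratio is 7.26.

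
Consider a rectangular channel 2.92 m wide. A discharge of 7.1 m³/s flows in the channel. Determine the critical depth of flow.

For a rectangular channel, critical depth y_c = (q²/g)^(1/3) where q = Q/b = 7.1/2.92 = 2.432 m²/s.
So y_c = (2.432²/9.81)^(1/3) = 0.845 m.

y_c = 0.845 m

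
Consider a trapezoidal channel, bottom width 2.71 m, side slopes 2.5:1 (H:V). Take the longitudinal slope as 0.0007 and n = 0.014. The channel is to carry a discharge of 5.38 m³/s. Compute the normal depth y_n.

y_n = 0.856 m

Manning's equation rearranged: A R^(2/3) = nQ / (1·√S) = 0.014 × 5.38 / (√0.0007) = 2.847.
Trying y = 0.614 m: A R^(2/3) = 1.492 — low.
Trying y = 1.01 m: A R^(2/3) = 3.963 — high.
Trying y = 0.856 m: A R^(2/3) = 2.845 — close enough.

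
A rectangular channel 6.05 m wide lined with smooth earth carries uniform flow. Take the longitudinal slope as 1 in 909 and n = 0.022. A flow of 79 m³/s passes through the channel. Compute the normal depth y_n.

Manning's equation rearranged: A R^(2/3) = nQ / (1·√S) = 0.022 × 79 / (√0.0011) = 52.4.
Trying y = 6.21 m: A R^(2/3) = 60.32 — over.
Trying y = 4.17 m: A R^(2/3) = 36.68 — short.
Trying y = 5.54 m: A R^(2/3) = 52.43 — ≈ 52.4.

y_n = 5.54 m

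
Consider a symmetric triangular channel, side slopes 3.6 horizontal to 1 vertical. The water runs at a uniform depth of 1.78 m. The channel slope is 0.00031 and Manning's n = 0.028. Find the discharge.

For a triangular section with side slope z = 3.6: A = zy² = 3.6×1.78² = 11.41 m²; P = 2y√(1+z²) = 2×1.78×3.736 = 13.3 m.
Hydraulic radius R = A/P = 11.41/13.3 = 0.8575 m.
Manning's equation: Q = (1/n) A R^(2/3) S^(1/2) = (1/0.028) × 11.41 × 0.8575^(2/3) × 0.00031^(1/2) = 6.47 m³/s.

Q = 6.47 m³/s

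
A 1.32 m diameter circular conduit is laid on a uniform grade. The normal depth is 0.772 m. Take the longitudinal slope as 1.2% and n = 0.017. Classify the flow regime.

supercritical

For a circular section of diameter D = 1.32 m at depth y = 0.772 m, the central angle is θ = 2 arccos(1 − 2y/D) = 3.483 rad. Then A = (D²/8)(θ − sin θ) = 0.8314 m² and P = Dθ/2 = 2.299 m.
Hydraulic radius R = A/P = 0.8314/2.299 = 0.3617 m.
V = (1/n) R^(2/3) √S = (1/0.017) × 0.3617^(2/3) × √0.012 = 3.271 m/s. Hydraulic depth D_h = A/T = 0.8314/1.301 = 0.6391 m.
Froude number Fr = V/√(g·D_h) = 3.271/√(9.81×0.6391) = 1.31, which is greater than 1, so the flow is supercritical.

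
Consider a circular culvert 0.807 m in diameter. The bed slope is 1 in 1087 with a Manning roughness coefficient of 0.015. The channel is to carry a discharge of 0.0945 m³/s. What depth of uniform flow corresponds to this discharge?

Manning's equation rearranged: A R^(2/3) = nQ / (1·√S) = 0.015 × 0.0945 / (√0.00092) = 0.04673.
Try y = 0.323 m: A R^(2/3) = 0.05936 — too large.
Try y = 0.203 m: A R^(2/3) = 0.0244 — too small.
Try y = 0.284 m: A R^(2/3) = 0.04674 — close enough.

y_n = 0.284 m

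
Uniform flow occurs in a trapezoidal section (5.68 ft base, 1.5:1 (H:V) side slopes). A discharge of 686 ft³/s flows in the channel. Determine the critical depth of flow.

y_c = 5.07 ft

At critical depth, Q² T / (g A³) = 1, i.e. A³/T = Q²/g = 686²/32.2 = 14610.
At y = 4.09 ft: A³/T = 6286 — low.
At y = 5.88 ft: A³/T = 26580 — high.
At y = 5.07 ft: A³/T = 14630 — close enough.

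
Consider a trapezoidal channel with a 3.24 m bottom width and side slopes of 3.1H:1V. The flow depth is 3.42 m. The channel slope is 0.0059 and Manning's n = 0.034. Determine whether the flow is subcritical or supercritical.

subcritical

With bottom width b = 3.24 m and side slope z = 3.1: A = (b + zy)y = (3.24 + 3.1×3.42)×3.42 = 47.34 m²; P = b + 2y√(1+z²) = 3.24 + 2×3.42×3.257 = 25.52 m.
Hydraulic radius R = A/P = 47.34/25.52 = 1.855 m.
V = (1/n) R^(2/3) √S = (1/0.034) × 1.855^(2/3) × √0.0059 = 3.411 m/s. Hydraulic depth D_h = A/T = 47.34/24.44 = 1.937 m.
Froude number Fr = V/√(g·D_h) = 3.411/√(9.81×1.937) = 0.782, which is less than 1, so the flow is subcritical.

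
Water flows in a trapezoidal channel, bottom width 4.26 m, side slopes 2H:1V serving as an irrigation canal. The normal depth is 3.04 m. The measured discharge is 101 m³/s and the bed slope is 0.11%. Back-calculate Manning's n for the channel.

With bottom width b = 4.26 m and side slope z = 2: A = (b + zy)y = (4.26 + 2×3.04)×3.04 = 31.43 m²; P = b + 2y√(1+z²) = 4.26 + 2×3.04×2.236 = 17.86 m.
Hydraulic radius R = A/P = 31.43/17.86 = 1.76 m.
Rearranging Manning's equation: n = (1/Q) A R^(2/3) S^(1/2) = (1/101) × 31.43 × 1.76^(2/3) × √0.0011 = 0.015.

n = 0.015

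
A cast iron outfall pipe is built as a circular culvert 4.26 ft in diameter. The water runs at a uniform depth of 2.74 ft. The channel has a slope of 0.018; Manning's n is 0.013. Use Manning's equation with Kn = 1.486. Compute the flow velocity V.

For a circular section of diameter D = 4.26 ft at depth y = 2.74 ft, the central angle is θ = 2 arccos(1 − 2y/D) = 3.722 rad. Then A = (D²/8)(θ − sin θ) = 9.689 ft² and P = Dθ/2 = 7.929 ft.
Hydraulic radius R = A/P = 9.689/7.929 = 1.222 ft.
From Manning's equation, V = (1.486/n) R^(2/3) S^(1/2) = (1.486/0.013) × 1.222^(2/3) × 0.018^(1/2) = 17.5 ft/s.

V = 17.5 ft/s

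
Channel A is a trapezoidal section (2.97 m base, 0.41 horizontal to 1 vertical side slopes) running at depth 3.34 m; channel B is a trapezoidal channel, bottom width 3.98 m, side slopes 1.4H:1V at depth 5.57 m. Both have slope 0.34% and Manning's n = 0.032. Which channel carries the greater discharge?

channel B

Channel A: With bottom width b = 2.97 m and side slope z = 0.41: A = (b + zy)y = (2.97 + 0.41×3.34)×3.34 = 14.49 m²; P = b + 2y√(1+z²) = 2.97 + 2×3.34×1.081 = 10.19 m. Hydraulic radius R = A/P = 14.49/10.19 = 1.422 m. Q_A = (1/0.032)·14.49·1.422^(2/3)·√0.0034 = 33.4 m³/s.
Channel B: With bottom width b = 3.98 m and side slope z = 1.4: A = (b + zy)y = (3.98 + 1.4×5.57)×5.57 = 65.6 m²; P = b + 2y√(1+z²) = 3.98 + 2×5.57×1.72 = 23.15 m. Hydraulic radius R = A/P = 65.6/23.15 = 2.834 m. Q_B = (1/0.032)·65.6·2.834^(2/3)·√0.0034 = 239.4 m³/s.
Q_A = 33.4 m³/s vs Q_B = 239.4 m³/s, so channel B carries more.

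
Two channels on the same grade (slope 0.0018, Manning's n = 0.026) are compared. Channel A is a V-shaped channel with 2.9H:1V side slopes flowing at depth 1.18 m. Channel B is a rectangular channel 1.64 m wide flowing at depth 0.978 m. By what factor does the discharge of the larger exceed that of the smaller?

Channel A: For a triangular section with side slope z = 2.9: A = zy² = 2.9×1.18² = 4.038 m²; P = 2y√(1+z²) = 2×1.18×3.068 = 7.239 m. Hydraulic radius R = A/P = 4.038/7.239 = 0.5578 m. Q_A = (1/0.026)·4.038·0.5578^(2/3)·√0.0018 = 4.465 m³/s.
Channel B: Flow area A = b·y = 1.64 × 0.978 = 1.604 m². Wetted perimeter P = b + 2y = 1.64 + 2×0.978 = 3.596 m. Hydraulic radius R = A/P = 1.604/3.596 = 0.446 m. Q_B = (1/0.026)·1.604·0.446^(2/3)·√0.0018 = 1.528 m³/s.
The larger discharge is 4.465 m³/s and the smaller is 1.528 m³/s; the ratio is 2.92.

2.92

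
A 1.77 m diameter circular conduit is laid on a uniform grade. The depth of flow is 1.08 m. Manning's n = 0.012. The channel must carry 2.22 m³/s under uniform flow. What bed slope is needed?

For a circular section of diameter D = 1.77 m at depth y = 1.08 m, the central angle is θ = 2 arccos(1 − 2y/D) = 3.586 rad. Then A = (D²/8)(θ − sin θ) = 1.573 m² and P = Dθ/2 = 3.174 m.
Hydraulic radius R = A/P = 1.573/3.174 = 0.4955 m.
From Manning's equation, S = [nQ / (1 A R^(2/3))]² = [0.012 × 2.22 / (1 × 1.573 × 0.4955^(2/3))]² = 0.000732.

S = 0.000732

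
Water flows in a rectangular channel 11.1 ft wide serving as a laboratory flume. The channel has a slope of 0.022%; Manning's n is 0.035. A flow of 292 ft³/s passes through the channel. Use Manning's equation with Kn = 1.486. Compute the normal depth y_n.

Manning's equation rearranged: A R^(2/3) = nQ / (1.486·√S) = 0.035 × 292 / (1.486 × √0.00022) = 463.7.
Trying y = 18.9 ft: A R^(2/3) = 553.9 — too large.
Trying y = 16.2 ft: A R^(2/3) = 463.2 — ≈ 463.7.

y_n = 16.2 ft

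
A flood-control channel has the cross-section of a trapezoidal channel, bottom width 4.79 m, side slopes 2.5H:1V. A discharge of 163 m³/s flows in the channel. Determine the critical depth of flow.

At critical depth, Q² T / (g A³) = 1, i.e. A³/T = Q²/g = 163²/9.81 = 2708.
Trying y = 2.3 m: A³/T = 874.5 — too small.
Trying y = 3.57 m: A³/T = 5185 — too large.
Trying y = 3.05 m: A³/T = 2709 — ≈ 2708.

y_c = 3.05 m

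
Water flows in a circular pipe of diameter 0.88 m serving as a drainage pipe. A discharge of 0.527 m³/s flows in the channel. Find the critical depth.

y_c = 0.426 m

At critical depth, Q² T / (g A³) = 1, i.e. A³/T = Q²/g = 0.527²/9.81 = 0.02831.
Try y = 0.352 m: A³/T = 0.0136 — too small.
Try y = 0.426 m: A³/T = 0.02824 — close enough.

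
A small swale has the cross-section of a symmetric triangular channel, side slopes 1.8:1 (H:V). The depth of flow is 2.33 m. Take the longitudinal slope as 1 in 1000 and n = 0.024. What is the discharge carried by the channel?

For a triangular section with side slope z = 1.8: A = zy² = 1.8×2.33² = 9.772 m²; P = 2y√(1+z²) = 2×2.33×2.059 = 9.596 m.
Hydraulic radius R = A/P = 9.772/9.596 = 1.018 m.
Manning's equation: Q = (1/n) A R^(2/3) S^(1/2) = (1/0.024) × 9.772 × 1.018^(2/3) × 0.001^(1/2) = 13 m³/s.

Q = 13 m³/s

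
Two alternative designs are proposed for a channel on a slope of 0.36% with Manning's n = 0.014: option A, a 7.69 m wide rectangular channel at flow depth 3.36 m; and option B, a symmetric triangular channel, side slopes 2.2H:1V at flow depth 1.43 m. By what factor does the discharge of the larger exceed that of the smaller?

Channel A: Flow area A = b·y = 7.69 × 3.36 = 25.84 m². Wetted perimeter P = b + 2y = 7.69 + 2×3.36 = 14.41 m. Hydraulic radius R = A/P = 25.84/14.41 = 1.793 m. Q_A = (1/0.014)·25.84·1.793^(2/3)·√0.0036 = 163.4 m³/s.
Channel B: For a triangular section with side slope z = 2.2: A = zy² = 2.2×1.43² = 4.499 m²; P = 2y√(1+z²) = 2×1.43×2.417 = 6.912 m. Hydraulic radius R = A/P = 4.499/6.912 = 0.6509 m. Q_B = (1/0.014)·4.499·0.6509^(2/3)·√0.0036 = 14.48 m³/s.
The larger discharge is 163.4 m³/s and the smaller is 14.48 m³/s; the ratio is 11.3.

11.3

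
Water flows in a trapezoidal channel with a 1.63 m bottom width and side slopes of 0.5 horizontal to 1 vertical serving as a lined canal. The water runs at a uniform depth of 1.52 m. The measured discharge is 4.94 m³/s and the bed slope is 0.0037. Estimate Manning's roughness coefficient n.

With bottom width b = 1.63 m and side slope z = 0.5: A = (b + zy)y = (1.63 + 0.5×1.52)×1.52 = 3.633 m²; P = b + 2y√(1+z²) = 1.63 + 2×1.52×1.118 = 5.029 m.
Hydraulic radius R = A/P = 3.633/5.029 = 0.7224 m.
Rearranging Manning's equation: n = (1/Q) A R^(2/3) S^(1/2) = (1/4.94) × 3.633 × 0.7224^(2/3) × √0.0037 = 0.036.

n = 0.036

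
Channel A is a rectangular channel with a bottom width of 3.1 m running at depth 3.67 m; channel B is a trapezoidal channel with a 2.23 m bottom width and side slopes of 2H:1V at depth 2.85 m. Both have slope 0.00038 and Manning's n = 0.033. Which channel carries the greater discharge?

channel B

Channel A: Flow area A = b·y = 3.1 × 3.67 = 11.38 m². Wetted perimeter P = b + 2y = 3.1 + 2×3.67 = 10.44 m. Hydraulic radius R = A/P = 11.38/10.44 = 1.09 m. Q_A = (1/0.033)·11.38·1.09^(2/3)·√0.00038 = 7.117 m³/s.
Channel B: With bottom width b = 2.23 m and side slope z = 2: A = (b + zy)y = (2.23 + 2×2.85)×2.85 = 22.6 m²; P = b + 2y√(1+z²) = 2.23 + 2×2.85×2.236 = 14.98 m. Hydraulic radius R = A/P = 22.6/14.98 = 1.509 m. Q_B = (1/0.033)·22.6·1.509^(2/3)·√0.00038 = 17.57 m³/s.
Q_A = 7.117 m³/s vs Q_B = 17.57 m³/s, so channel B carries more.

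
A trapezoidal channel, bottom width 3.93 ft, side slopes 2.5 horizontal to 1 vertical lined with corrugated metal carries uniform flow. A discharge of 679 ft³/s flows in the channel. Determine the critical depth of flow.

At critical depth, Q² T / (g A³) = 1, i.e. A³/T = Q²/g = 679²/32.2 = 14320.
Trying y = 5.9 ft: A³/T = 40050 — over.
Trying y = 4.68 ft: A³/T = 14320 — matches.

y_c = 4.68 ft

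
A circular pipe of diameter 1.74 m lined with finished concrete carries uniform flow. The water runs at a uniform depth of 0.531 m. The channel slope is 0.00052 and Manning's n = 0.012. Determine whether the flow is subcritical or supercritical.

subcritical

For a circular section of diameter D = 1.74 m at depth y = 0.531 m, the central angle is θ = 2 arccos(1 − 2y/D) = 2.341 rad. Then A = (D²/8)(θ − sin θ) = 0.6144 m² and P = Dθ/2 = 2.037 m.
Hydraulic radius R = A/P = 0.6144/2.037 = 0.3016 m.
V = (1/n) R^(2/3) √S = (1/0.012) × 0.3016^(2/3) × √0.00052 = 0.8547 m/s. Hydraulic depth D_h = A/T = 0.6144/1.602 = 0.3834 m.
Froude number Fr = V/√(g·D_h) = 0.8547/√(9.81×0.3834) = 0.441, which is less than 1, so the flow is subcritical.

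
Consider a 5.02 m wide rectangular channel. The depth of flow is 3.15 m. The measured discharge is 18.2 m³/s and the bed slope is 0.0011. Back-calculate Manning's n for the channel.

Flow area A = b·y = 5.02 × 3.15 = 15.81 m². Wetted perimeter P = b + 2y = 5.02 + 2×3.15 = 11.32 m.
Hydraulic radius R = A/P = 15.81/11.32 = 1.397 m.
Rearranging Manning's equation: n = (1/Q) A R^(2/3) S^(1/2) = (1/18.2) × 15.81 × 1.397^(2/3) × √0.0011 = 0.036.

n = 0.036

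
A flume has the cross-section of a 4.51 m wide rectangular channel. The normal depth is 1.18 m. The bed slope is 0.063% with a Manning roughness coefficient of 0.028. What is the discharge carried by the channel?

Flow area A = b·y = 4.51 × 1.18 = 5.322 m². Wetted perimeter P = b + 2y = 4.51 + 2×1.18 = 6.87 m.
Hydraulic radius R = A/P = 5.322/6.87 = 0.7746 m.
Manning's equation: Q = (1/n) A R^(2/3) S^(1/2) = (1/0.028) × 5.322 × 0.7746^(2/3) × 0.00063^(1/2) = 4.02 m³/s.

Q = 4.02 m³/s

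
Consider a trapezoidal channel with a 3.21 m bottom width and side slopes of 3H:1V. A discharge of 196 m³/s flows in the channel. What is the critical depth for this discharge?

y_c = 3.38 m

At critical depth, Q² T / (g A³) = 1, i.e. A³/T = Q²/g = 196²/9.81 = 3916.
Try y = 4.04 m: A³/T = 8654 — too large.
Try y = 2.8 m: A³/T = 1717 — too small.
Try y = 3.38 m: A³/T = 3911 — ≈ 3916.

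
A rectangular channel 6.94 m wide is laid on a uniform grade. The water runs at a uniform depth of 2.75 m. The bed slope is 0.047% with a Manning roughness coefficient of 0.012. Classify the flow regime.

subcritical

Flow area A = b·y = 6.94 × 2.75 = 19.09 m². Wetted perimeter P = b + 2y = 6.94 + 2×2.75 = 12.44 m.
Hydraulic radius R = A/P = 19.09/12.44 = 1.534 m.
V = (1/n) R^(2/3) √S = (1/0.012) × 1.534^(2/3) × √0.00047 = 2.403 m/s. Hydraulic depth D_h = A/T = 19.09/6.94 = 2.75 m.
Froude number Fr = V/√(g·D_h) = 2.403/√(9.81×2.75) = 0.463, which is less than 1, so the flow is subcritical.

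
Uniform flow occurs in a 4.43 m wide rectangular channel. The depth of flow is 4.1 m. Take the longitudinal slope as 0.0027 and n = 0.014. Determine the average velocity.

V = 4.73 m/s

Flow area A = b·y = 4.43 × 4.1 = 18.16 m². Wetted perimeter P = b + 2y = 4.43 + 2×4.1 = 12.63 m.
Hydraulic radius R = A/P = 18.16/12.63 = 1.438 m.
From Manning's equation, V = (1/n) R^(2/3) S^(1/2) = (1/0.014) × 1.438^(2/3) × 0.0027^(1/2) = 4.73 m/s.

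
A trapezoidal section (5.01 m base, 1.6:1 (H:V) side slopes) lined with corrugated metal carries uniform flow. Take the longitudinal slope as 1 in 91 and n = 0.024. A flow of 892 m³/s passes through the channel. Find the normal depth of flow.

Manning's equation rearranged: A R^(2/3) = nQ / (1·√S) = 0.024 × 892 / (√0.01099) = 204.2.
At y = 6.95 m: A R^(2/3) = 262.8 — too large.
At y = 4.94 m: A R^(2/3) = 123.6 — too small.
At y = 6.21 m: A R^(2/3) = 204.2 — close enough.

y_n = 6.21 m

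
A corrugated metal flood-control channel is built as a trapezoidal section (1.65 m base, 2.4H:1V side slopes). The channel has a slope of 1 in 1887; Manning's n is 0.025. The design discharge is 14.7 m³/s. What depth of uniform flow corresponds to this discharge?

Manning's equation rearranged: A R^(2/3) = nQ / (1·√S) = 0.025 × 14.7 / (√0.0005299) = 15.96.
Try y = 1.9 m: A R^(2/3) = 11.98 — low.
Try y = 2.15 m: A R^(2/3) = 15.99 — ≈ 15.96.

y_n = 2.15 m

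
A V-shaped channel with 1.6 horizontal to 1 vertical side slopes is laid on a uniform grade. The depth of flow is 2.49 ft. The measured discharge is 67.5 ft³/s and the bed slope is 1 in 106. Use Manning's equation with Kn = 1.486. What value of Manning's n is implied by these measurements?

n = 0.022

For a triangular section with side slope z = 1.6: A = zy² = 1.6×2.49² = 9.92 ft²; P = 2y√(1+z²) = 2×2.49×1.887 = 9.396 ft.
Hydraulic radius R = A/P = 9.92/9.396 = 1.056 ft.
Rearranging Manning's equation: n = (1.486/Q) A R^(2/3) S^(1/2) = (1.486/67.5) × 9.92 × 1.056^(2/3) × √0.009434 = 0.022.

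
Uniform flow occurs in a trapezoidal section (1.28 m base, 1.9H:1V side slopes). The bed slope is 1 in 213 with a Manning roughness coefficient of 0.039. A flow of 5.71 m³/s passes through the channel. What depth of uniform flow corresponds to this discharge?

Manning's equation rearranged: A R^(2/3) = nQ / (1·√S) = 0.039 × 5.71 / (√0.004695) = 3.25.
Trying y = 1.33 m: A R^(2/3) = 4.083 — too large.
Trying y = 1.07 m: A R^(2/3) = 2.531 — too small.
Trying y = 1.2 m: A R^(2/3) = 3.252 — close enough.

y_n = 1.2 m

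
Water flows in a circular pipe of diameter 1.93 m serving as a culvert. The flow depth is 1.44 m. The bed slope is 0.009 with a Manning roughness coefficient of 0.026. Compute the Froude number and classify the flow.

For a circular section of diameter D = 1.93 m at depth y = 1.44 m, the central angle is θ = 2 arccos(1 − 2y/D) = 4.171 rad. Then A = (D²/8)(θ − sin θ) = 2.341 m² and P = Dθ/2 = 4.025 m.
Hydraulic radius R = A/P = 2.341/4.025 = 0.5816 m.
V = (1/n) R^(2/3) √S = (1/0.026) × 0.5816^(2/3) × √0.009 = 2.542 m/s. Hydraulic depth D_h = A/T = 2.341/1.68 = 1.393 m.
Froude number Fr = V/√(g·D_h) = 2.542/√(9.81×1.393) = 0.688, which is less than 1, so the flow is subcritical.

subcritical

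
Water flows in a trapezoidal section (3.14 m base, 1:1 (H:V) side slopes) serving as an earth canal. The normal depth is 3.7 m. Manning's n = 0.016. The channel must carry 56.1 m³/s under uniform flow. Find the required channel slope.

With bottom width b = 3.14 m and side slope z = 1: A = (b + zy)y = (3.14 + 1×3.7)×3.7 = 25.31 m²; P = b + 2y√(1+z²) = 3.14 + 2×3.7×1.414 = 13.61 m.
Hydraulic radius R = A/P = 25.31/13.61 = 1.86 m.
From Manning's equation, S = [nQ / (1 A R^(2/3))]² = [0.016 × 56.1 / (1 × 25.31 × 1.86^(2/3))]² = 0.00055.

S = 0.00055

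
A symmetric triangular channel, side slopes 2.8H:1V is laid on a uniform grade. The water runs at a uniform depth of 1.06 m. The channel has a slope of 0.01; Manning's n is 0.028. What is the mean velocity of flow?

For a triangular section with side slope z = 2.8: A = zy² = 2.8×1.06² = 3.146 m²; P = 2y√(1+z²) = 2×1.06×2.973 = 6.303 m.
Hydraulic radius R = A/P = 3.146/6.303 = 0.4991 m.
From Manning's equation, V = (1/n) R^(2/3) S^(1/2) = (1/0.028) × 0.4991^(2/3) × 0.01^(1/2) = 2.25 m/s.

V = 2.25 m/s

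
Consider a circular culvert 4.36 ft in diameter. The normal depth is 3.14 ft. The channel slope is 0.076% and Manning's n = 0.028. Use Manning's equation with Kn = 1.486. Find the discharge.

For a circular section of diameter D = 4.36 ft at depth y = 3.14 ft, the central angle is θ = 2 arccos(1 − 2y/D) = 4.054 rad. Then A = (D²/8)(θ − sin θ) = 11.51 ft² and P = Dθ/2 = 8.837 ft.
Hydraulic radius R = A/P = 11.51/8.837 = 1.303 ft.
Manning's equation: Q = (1.486/n) A R^(2/3) S^(1/2) = (1.486/0.028) × 11.51 × 1.303^(2/3) × 0.00076^(1/2) = 20.1 ft³/s.

Q = 20.1 ft³/s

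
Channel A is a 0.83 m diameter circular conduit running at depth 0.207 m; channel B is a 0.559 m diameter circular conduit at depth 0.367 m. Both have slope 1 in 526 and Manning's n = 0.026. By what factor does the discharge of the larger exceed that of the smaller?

Channel A: For a circular section of diameter D = 0.83 m at depth y = 0.207 m, the central angle is θ = 2 arccos(1 − 2y/D) = 2.092 rad. Then A = (D²/8)(θ − sin θ) = 0.1054 m² and P = Dθ/2 = 0.868 m. Hydraulic radius R = A/P = 0.1054/0.868 = 0.1214 m. Q_A = (1/0.026)·0.1054·0.1214^(2/3)·√0.001901 = 0.04336 m³/s.
Channel B: For a circular section of diameter D = 0.559 m at depth y = 0.367 m, the central angle is θ = 2 arccos(1 − 2y/D) = 3.778 rad. Then A = (D²/8)(θ − sin θ) = 0.1708 m² and P = Dθ/2 = 1.056 m. Hydraulic radius R = A/P = 0.1708/1.056 = 0.1617 m. Q_B = (1/0.026)·0.1708·0.1617^(2/3)·√0.001901 = 0.08504 m³/s.
The larger discharge is 0.08504 m³/s and the smaller is 0.04336 m³/s; the ratio is 1.96.

1.96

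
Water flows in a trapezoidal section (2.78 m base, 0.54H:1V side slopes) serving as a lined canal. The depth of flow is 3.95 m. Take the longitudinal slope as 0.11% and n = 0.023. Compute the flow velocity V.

V = 2.01 m/s

With bottom width b = 2.78 m and side slope z = 0.54: A = (b + zy)y = (2.78 + 0.54×3.95)×3.95 = 19.41 m²; P = b + 2y√(1+z²) = 2.78 + 2×3.95×1.136 = 11.76 m.
Hydraulic radius R = A/P = 19.41/11.76 = 1.65 m.
From Manning's equation, V = (1/n) R^(2/3) S^(1/2) = (1/0.023) × 1.65^(2/3) × 0.0011^(1/2) = 2.01 m/s.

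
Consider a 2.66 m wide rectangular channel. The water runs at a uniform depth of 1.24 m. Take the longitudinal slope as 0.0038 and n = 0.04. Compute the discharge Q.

Flow area A = b·y = 2.66 × 1.24 = 3.298 m². Wetted perimeter P = b + 2y = 2.66 + 2×1.24 = 5.14 m.
Hydraulic radius R = A/P = 3.298/5.14 = 0.6417 m.
Manning's equation: Q = (1/n) A R^(2/3) S^(1/2) = (1/0.04) × 3.298 × 0.6417^(2/3) × 0.0038^(1/2) = 3.78 m³/s.

Q = 3.78 m³/s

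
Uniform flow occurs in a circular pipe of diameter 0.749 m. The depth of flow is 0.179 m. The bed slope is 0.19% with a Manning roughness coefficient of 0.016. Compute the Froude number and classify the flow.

For a circular section of diameter D = 0.749 m at depth y = 0.179 m, the central angle is θ = 2 arccos(1 − 2y/D) = 2.043 rad. Then A = (D²/8)(θ − sin θ) = 0.08083 m² and P = Dθ/2 = 0.7652 m.
Hydraulic radius R = A/P = 0.08083/0.7652 = 0.1056 m.
V = (1/n) R^(2/3) √S = (1/0.016) × 0.1056^(2/3) × √0.0019 = 0.6088 m/s. Hydraulic depth D_h = A/T = 0.08083/0.6388 = 0.1265 m.
Froude number Fr = V/√(g·D_h) = 0.6088/√(9.81×0.1265) = 0.546, which is less than 1, so the flow is subcritical.

subcritical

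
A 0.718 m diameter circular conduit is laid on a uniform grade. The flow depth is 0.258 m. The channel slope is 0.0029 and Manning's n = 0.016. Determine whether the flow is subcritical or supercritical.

subcritical

For a circular section of diameter D = 0.718 m at depth y = 0.258 m, the central angle is θ = 2 arccos(1 − 2y/D) = 2.571 rad. Then A = (D²/8)(θ − sin θ) = 0.1309 m² and P = Dθ/2 = 0.9231 m.
Hydraulic radius R = A/P = 0.1309/0.9231 = 0.1418 m.
V = (1/n) R^(2/3) √S = (1/0.016) × 0.1418^(2/3) × √0.0029 = 0.9153 m/s. Hydraulic depth D_h = A/T = 0.1309/0.689 = 0.19 m.
Froude number Fr = V/√(g·D_h) = 0.9153/√(9.81×0.19) = 0.67, which is less than 1, so the flow is subcritical.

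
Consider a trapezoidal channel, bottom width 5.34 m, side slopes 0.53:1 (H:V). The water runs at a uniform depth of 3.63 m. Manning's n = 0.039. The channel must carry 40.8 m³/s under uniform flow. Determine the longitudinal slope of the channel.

With bottom width b = 5.34 m and side slope z = 0.53: A = (b + zy)y = (5.34 + 0.53×3.63)×3.63 = 26.37 m²; P = b + 2y√(1+z²) = 5.34 + 2×3.63×1.132 = 13.56 m.
Hydraulic radius R = A/P = 26.37/13.56 = 1.945 m.
From Manning's equation, S = [nQ / (1 A R^(2/3))]² = [0.039 × 40.8 / (1 × 26.37 × 1.945^(2/3))]² = 0.0015.

S = 0.0015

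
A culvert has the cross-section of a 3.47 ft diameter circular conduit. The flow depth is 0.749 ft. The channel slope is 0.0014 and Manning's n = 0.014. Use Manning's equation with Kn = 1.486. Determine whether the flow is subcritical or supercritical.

For a circular section of diameter D = 3.47 ft at depth y = 0.749 ft, the central angle is θ = 2 arccos(1 − 2y/D) = 1.933 rad. Then A = (D²/8)(θ − sin θ) = 1.501 ft² and P = Dθ/2 = 3.353 ft.
Hydraulic radius R = A/P = 1.501/3.353 = 0.4477 ft.
V = (1.486/n) R^(2/3) √S = (1.486/0.014) × 0.4477^(2/3) × √0.0014 = 2.324 ft/s. Hydraulic depth D_h = A/T = 1.501/2.855 = 0.5258 ft.
Froude number Fr = V/√(g·D_h) = 2.324/√(32.2×0.5258) = 0.565, which is less than 1, so the flow is subcritical.

subcritical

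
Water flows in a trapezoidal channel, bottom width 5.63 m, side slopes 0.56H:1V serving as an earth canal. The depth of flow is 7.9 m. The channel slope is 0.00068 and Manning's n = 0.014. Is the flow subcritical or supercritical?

With bottom width b = 5.63 m and side slope z = 0.56: A = (b + zy)y = (5.63 + 0.56×7.9)×7.9 = 79.43 m²; P = b + 2y√(1+z²) = 5.63 + 2×7.9×1.146 = 23.74 m.
Hydraulic radius R = A/P = 79.43/23.74 = 3.346 m.
V = (1/n) R^(2/3) √S = (1/0.014) × 3.346^(2/3) × √0.00068 = 4.167 m/s. Hydraulic depth D_h = A/T = 79.43/14.48 = 5.486 m.
Froude number Fr = V/√(g·D_h) = 4.167/√(9.81×5.486) = 0.568, which is less than 1, so the flow is subcritical.

subcritical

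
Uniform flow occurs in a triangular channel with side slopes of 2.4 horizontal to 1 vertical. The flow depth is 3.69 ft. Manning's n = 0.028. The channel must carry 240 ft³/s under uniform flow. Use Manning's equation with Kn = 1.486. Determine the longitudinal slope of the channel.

S = 0.00942

For a triangular section with side slope z = 2.4: A = zy² = 2.4×3.69² = 32.68 ft²; P = 2y√(1+z²) = 2×3.69×2.6 = 19.19 ft.
Hydraulic radius R = A/P = 32.68/19.19 = 1.703 ft.
From Manning's equation, S = [nQ / (1.486 A R^(2/3))]² = [0.028 × 240 / (1.486 × 32.68 × 1.703^(2/3))]² = 0.00942.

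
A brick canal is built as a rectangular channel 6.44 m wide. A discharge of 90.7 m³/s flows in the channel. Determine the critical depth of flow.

y_c = 2.72 m

For a rectangular channel, critical depth y_c = (q²/g)^(1/3) where q = Q/b = 90.7/6.44 = 14.08 m²/s.
So y_c = (14.08²/9.81)^(1/3) = 2.72 m.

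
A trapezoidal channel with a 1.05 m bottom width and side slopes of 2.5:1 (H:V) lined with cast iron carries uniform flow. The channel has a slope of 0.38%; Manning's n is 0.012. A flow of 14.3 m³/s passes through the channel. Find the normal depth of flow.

Manning's equation rearranged: A R^(2/3) = nQ / (1·√S) = 0.012 × 14.3 / (√0.0038) = 2.784.
At y = 0.89 m: A R^(2/3) = 1.833 — short.
At y = 1.27 m: A R^(2/3) = 4.15 — over.
At y = 1.07 m: A R^(2/3) = 2.788 — matches.

y_n = 1.07 m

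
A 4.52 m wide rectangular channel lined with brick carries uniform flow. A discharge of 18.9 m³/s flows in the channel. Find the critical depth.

y_c = 1.21 m

For a rectangular channel, critical depth y_c = (q²/g)^(1/3) where q = Q/b = 18.9/4.52 = 4.181 m²/s.
So y_c = (4.181²/9.81)^(1/3) = 1.21 m.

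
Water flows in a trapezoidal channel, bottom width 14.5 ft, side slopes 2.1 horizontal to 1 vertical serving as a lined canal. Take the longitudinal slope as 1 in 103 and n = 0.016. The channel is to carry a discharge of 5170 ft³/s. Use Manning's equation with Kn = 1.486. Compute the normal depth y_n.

y_n = 7.13 ft

Manning's equation rearranged: A R^(2/3) = nQ / (1.486·√S) = 0.016 × 5170 / (1.486 × √0.009709) = 565.
Try y = 8.3 ft: A R^(2/3) = 773.9 — over.
Try y = 5.6 ft: A R^(2/3) = 347.1 — short.
Try y = 7.13 ft: A R^(2/3) = 565 — ≈ 565.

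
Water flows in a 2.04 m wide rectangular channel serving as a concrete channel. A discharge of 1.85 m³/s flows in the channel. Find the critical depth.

y_c = 0.438 m

For a rectangular channel, critical depth y_c = (q²/g)^(1/3) where q = Q/b = 1.85/2.04 = 0.9069 m²/s.
So y_c = (0.9069²/9.81)^(1/3) = 0.438 m.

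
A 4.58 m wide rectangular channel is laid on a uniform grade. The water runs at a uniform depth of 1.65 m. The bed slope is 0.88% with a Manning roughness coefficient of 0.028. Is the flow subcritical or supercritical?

Flow area A = b·y = 4.58 × 1.65 = 7.557 m². Wetted perimeter P = b + 2y = 4.58 + 2×1.65 = 7.88 m.
Hydraulic radius R = A/P = 7.557/7.88 = 0.959 m.
V = (1/n) R^(2/3) √S = (1/0.028) × 0.959^(2/3) × √0.0088 = 3.258 m/s. Hydraulic depth D_h = A/T = 7.557/4.58 = 1.65 m.
Froude number Fr = V/√(g·D_h) = 3.258/√(9.81×1.65) = 0.81, which is less than 1, so the flow is subcritical.

subcritical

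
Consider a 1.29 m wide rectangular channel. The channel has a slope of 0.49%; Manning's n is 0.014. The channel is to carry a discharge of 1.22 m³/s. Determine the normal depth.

y_n = 0.456 m

Manning's equation rearranged: A R^(2/3) = nQ / (1·√S) = 0.014 × 1.22 / (√0.0049) = 0.244.
Trying y = 0.509 m: A R^(2/3) = 0.284 — high.
Trying y = 0.344 m: A R^(2/3) = 0.1638 — low.
Trying y = 0.456 m: A R^(2/3) = 0.244 — ≈ 0.244.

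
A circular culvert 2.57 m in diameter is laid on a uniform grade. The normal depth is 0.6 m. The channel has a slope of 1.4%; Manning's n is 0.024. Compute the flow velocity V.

V = 2.47 m/s

For a circular section of diameter D = 2.57 m at depth y = 0.6 m, the central angle is θ = 2 arccos(1 − 2y/D) = 2.017 rad. Then A = (D²/8)(θ − sin θ) = 0.9206 m² and P = Dθ/2 = 2.592 m.
Hydraulic radius R = A/P = 0.9206/2.592 = 0.3552 m.
From Manning's equation, V = (1/n) R^(2/3) S^(1/2) = (1/0.024) × 0.3552^(2/3) × 0.014^(1/2) = 2.47 m/s.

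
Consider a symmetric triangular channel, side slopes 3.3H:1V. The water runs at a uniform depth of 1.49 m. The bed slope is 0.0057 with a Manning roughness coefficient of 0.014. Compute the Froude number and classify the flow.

For a triangular section with side slope z = 3.3: A = zy² = 3.3×1.49² = 7.326 m²; P = 2y√(1+z²) = 2×1.49×3.448 = 10.28 m.
Hydraulic radius R = A/P = 7.326/10.28 = 0.713 m.
V = (1/n) R^(2/3) √S = (1/0.014) × 0.713^(2/3) × √0.0057 = 4.304 m/s. Hydraulic depth D_h = A/T = 7.326/9.834 = 0.745 m.
Froude number Fr = V/√(g·D_h) = 4.304/√(9.81×0.745) = 1.59, which is greater than 1, so the flow is supercritical.

supercritical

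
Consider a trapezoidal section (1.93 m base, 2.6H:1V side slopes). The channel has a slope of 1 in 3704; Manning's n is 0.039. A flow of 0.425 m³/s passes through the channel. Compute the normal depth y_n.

y_n = 0.566 m

Manning's equation rearranged: A R^(2/3) = nQ / (1·√S) = 0.039 × 0.425 / (√0.00027) = 1.009.
Try y = 0.492 m: A R^(2/3) = 0.7662 — short.
Try y = 0.665 m: A R^(2/3) = 1.39 — over.
Try y = 0.566 m: A R^(2/3) = 1.008 — ≈ 1.009.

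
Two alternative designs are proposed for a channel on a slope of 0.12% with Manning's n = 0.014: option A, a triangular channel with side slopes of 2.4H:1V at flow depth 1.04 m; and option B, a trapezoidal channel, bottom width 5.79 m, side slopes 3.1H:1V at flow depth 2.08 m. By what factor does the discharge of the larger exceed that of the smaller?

19.2

Channel A: For a triangular section with side slope z = 2.4: A = zy² = 2.4×1.04² = 2.596 m²; P = 2y√(1+z²) = 2×1.04×2.6 = 5.408 m. Hydraulic radius R = A/P = 2.596/5.408 = 0.48 m. Q_A = (1/0.014)·2.596·0.48^(2/3)·√0.0012 = 3.938 m³/s.
Channel B: With bottom width b = 5.79 m and side slope z = 3.1: A = (b + zy)y = (5.79 + 3.1×2.08)×2.08 = 25.46 m²; P = b + 2y√(1+z²) = 5.79 + 2×2.08×3.257 = 19.34 m. Hydraulic radius R = A/P = 25.46/19.34 = 1.316 m. Q_B = (1/0.014)·25.46·1.316^(2/3)·√0.0012 = 75.64 m³/s.
The larger discharge is 75.64 m³/s and the smaller is 3.938 m³/s; the ratio is 19.2.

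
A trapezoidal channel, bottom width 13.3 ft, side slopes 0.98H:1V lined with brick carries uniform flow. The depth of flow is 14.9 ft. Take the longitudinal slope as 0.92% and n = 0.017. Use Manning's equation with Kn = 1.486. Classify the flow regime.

With bottom width b = 13.3 ft and side slope z = 0.98: A = (b + zy)y = (13.3 + 0.98×14.9)×14.9 = 415.7 ft²; P = b + 2y√(1+z²) = 13.3 + 2×14.9×1.4 = 55.02 ft.
Hydraulic radius R = A/P = 415.7/55.02 = 7.556 ft.
V = (1.486/n) R^(2/3) √S = (1.486/0.017) × 7.556^(2/3) × √0.0092 = 32.28 ft/s. Hydraulic depth D_h = A/T = 415.7/42.5 = 9.781 ft.
Froude number Fr = V/√(g·D_h) = 32.28/√(32.2×9.781) = 1.82, which is greater than 1, so the flow is supercritical.

supercritical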